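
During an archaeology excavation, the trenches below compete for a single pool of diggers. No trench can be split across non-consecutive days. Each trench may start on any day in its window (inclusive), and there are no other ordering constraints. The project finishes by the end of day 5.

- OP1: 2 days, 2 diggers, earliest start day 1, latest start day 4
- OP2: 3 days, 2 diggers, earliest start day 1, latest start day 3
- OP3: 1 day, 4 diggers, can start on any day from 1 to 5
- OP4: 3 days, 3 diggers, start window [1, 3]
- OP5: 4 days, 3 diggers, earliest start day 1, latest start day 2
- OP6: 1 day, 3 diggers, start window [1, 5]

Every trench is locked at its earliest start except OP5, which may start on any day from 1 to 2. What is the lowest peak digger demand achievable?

OP5@1: d1:17  d2:10  d3:8  d4:3  d5:0 → peak 17
OP5@2: d1:14  d2:10  d3:8  d4:3  d5:3 → peak 14
Best is OP5@2, peak 14.

14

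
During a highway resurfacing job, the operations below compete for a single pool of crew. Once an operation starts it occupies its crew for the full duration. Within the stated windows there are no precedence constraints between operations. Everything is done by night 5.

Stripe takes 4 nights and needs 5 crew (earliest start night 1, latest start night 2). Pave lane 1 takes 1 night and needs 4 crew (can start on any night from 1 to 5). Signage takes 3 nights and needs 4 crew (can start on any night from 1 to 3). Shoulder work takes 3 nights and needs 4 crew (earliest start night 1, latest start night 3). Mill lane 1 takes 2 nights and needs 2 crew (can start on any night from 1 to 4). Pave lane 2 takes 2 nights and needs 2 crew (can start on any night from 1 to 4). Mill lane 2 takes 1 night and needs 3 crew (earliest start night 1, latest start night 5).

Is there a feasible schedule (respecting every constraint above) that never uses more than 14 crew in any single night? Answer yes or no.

yes

Schedule Stripe@1, Pave lane 1@1, Signage@1, Shoulder work@2, Mill lane 1@4, Pave lane 2@4, Mill lane 2@5: n1:13  n2:13  n3:13  n4:13  n5:7 — peak 13 ≤ 14.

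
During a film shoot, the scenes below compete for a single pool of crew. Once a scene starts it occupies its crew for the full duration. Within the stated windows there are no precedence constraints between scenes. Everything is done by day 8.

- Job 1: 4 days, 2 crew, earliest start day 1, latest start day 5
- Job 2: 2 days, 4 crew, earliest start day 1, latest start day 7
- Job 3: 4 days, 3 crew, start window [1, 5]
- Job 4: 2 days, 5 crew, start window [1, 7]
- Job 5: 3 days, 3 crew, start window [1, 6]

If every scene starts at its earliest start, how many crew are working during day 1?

At early start, day 1 has: Job 1, Job 2, Job 3, Job 4, Job 5.
Demand: 2 + 4 + 3 + 5 + 3 = 17.

17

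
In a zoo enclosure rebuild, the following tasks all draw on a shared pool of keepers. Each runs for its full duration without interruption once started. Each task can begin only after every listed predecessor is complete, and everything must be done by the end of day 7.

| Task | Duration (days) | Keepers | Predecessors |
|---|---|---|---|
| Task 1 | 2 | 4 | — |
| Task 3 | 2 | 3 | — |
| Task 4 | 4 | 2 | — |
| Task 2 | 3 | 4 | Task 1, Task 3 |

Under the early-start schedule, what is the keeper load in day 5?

4

At early start, day 5 has: Task 2.
Demand: 4 = 4.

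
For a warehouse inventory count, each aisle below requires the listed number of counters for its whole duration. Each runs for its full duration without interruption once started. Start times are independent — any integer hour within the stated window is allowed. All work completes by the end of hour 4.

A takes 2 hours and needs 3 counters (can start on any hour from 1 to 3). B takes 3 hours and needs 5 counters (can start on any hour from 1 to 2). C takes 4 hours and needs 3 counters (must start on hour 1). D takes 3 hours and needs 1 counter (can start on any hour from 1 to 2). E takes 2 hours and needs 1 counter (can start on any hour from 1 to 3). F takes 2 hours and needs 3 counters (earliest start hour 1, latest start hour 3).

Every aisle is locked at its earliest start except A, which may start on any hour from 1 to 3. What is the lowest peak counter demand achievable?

A@1: h1:16  h2:16  h3:9  h4:3 → peak 16
A@2: h1:13  h2:16  h3:12  h4:3 → peak 16
A@3: h1:13  h2:13  h3:12  h4:6 → peak 13
Best is A@3, peak 13.

13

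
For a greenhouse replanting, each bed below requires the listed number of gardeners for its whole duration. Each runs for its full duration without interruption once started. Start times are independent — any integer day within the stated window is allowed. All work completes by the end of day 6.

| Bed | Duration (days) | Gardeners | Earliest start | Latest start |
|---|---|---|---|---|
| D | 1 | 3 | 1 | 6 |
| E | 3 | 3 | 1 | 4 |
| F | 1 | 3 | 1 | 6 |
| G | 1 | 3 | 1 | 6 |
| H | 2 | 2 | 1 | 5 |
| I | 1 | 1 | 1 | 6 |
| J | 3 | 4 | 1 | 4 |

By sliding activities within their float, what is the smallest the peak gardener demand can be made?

Early-start (D@1, E@1, F@1, G@1, H@1, I@1, J@1) gives peak 19: d1:19  d2:9  d3:7  d4:0  d5:0  d6:0.
Shift F→2, G→3, H→4, I→6, J→4.
Schedule D@1, E@1, F@2, G@3, H@4, I@6, J@4: d1:6  d2:6  d3:6  d4:6  d5:6  d6:5 — peak 6.
Total gardener-days = 35 over 6 days ⇒ peak ≥ ⌈35/6⌉ = 6, so 6 is optimal.

6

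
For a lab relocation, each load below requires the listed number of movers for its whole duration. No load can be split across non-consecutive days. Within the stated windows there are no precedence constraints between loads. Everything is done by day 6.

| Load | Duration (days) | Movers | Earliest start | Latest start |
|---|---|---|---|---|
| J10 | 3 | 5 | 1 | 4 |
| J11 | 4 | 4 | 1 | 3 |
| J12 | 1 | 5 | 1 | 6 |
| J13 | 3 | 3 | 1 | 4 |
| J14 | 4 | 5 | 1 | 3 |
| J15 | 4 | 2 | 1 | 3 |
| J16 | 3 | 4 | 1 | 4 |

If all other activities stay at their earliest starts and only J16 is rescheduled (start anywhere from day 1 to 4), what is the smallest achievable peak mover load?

24

J16@1: d1:28  d2:23  d3:23  d4:11  d5:0  d6:0 → peak 28
J16@2: d1:24  d2:23  d3:23  d4:15  d5:0  d6:0 → peak 24
J16@3: d1:24  d2:19  d3:23  d4:15  d5:4  d6:0 → peak 24
J16@4: d1:24  d2:19  d3:19  d4:15  d5:4  d6:4 → peak 24
Best is J16@2, peak 24.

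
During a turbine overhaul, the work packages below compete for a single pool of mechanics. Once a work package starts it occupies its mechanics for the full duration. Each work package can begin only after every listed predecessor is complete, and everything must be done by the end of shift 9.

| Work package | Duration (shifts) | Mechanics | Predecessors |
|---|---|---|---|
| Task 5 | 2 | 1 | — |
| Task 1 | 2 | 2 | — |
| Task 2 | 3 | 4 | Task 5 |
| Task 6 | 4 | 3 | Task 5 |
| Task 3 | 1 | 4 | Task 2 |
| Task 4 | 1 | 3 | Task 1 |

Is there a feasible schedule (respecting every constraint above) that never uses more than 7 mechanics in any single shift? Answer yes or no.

Schedule Task 5@1, Task 1@1, Task 2@3, Task 6@3, Task 3@6, Task 4@7: s1:3  s2:3  s3:7  s4:7  s5:7  s6:7  s7:3  s8:0  s9:0 — peak 7 ≤ 7.

yes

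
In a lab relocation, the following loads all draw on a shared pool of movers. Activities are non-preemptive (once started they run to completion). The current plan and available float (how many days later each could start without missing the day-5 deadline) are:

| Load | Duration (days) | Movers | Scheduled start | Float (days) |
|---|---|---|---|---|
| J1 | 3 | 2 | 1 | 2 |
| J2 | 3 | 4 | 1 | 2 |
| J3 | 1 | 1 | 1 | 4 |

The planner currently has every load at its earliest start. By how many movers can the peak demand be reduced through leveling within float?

Early-start peak: d1:7  d2:6  d3:6  d4:0  d5:0 ⇒ 7.
Leveled (J1@1, J2@1, J3@4): d1:6  d2:6  d3:6  d4:1  d5:0 ⇒ 6.
Reduction 7 − 6 = 1.

1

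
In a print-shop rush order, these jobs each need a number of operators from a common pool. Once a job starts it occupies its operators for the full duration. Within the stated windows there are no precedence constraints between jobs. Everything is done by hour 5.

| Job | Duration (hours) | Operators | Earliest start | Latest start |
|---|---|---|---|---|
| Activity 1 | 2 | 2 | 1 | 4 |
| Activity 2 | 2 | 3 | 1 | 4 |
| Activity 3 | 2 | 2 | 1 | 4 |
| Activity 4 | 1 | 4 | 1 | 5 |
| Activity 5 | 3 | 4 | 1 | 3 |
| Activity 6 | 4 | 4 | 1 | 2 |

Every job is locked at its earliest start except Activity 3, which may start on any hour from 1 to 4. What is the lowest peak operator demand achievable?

17

Activity 3@1: h1:19  h2:15  h3:8  h4:4  h5:0 → peak 19
Activity 3@2: h1:17  h2:15  h3:10  h4:4  h5:0 → peak 17
Activity 3@3: h1:17  h2:13  h3:10  h4:6  h5:0 → peak 17
Activity 3@4: h1:17  h2:13  h3:8  h4:6  h5:2 → peak 17
Best is Activity 3@2, peak 17.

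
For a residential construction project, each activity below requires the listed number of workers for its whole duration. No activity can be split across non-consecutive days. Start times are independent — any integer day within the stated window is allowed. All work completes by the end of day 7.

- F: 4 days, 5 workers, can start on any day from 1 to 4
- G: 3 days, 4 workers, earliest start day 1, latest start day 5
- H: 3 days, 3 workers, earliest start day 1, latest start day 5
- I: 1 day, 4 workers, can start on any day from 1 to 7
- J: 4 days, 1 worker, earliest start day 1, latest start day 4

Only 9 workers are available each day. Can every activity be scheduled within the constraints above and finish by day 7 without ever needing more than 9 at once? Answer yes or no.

yes

Schedule F@1, G@1, H@4, I@5, J@4: d1:9  d2:9  d3:9  d4:9  d5:8  d6:4  d7:1 — peak 9 ≤ 9.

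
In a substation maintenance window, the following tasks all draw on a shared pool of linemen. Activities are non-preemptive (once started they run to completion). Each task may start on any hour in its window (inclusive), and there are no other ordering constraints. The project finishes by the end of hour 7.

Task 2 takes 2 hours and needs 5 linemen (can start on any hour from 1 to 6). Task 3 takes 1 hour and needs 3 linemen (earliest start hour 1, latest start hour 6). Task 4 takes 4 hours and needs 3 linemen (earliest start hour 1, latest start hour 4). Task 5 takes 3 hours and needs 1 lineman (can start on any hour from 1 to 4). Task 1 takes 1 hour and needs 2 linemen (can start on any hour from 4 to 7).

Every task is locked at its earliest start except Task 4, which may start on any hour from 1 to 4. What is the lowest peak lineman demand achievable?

9

Task 4@1: h1:12  h2:9  h3:4  h4:5  h5:0  h6:0  h7:0 → peak 12
Task 4@2: h1:9  h2:9  h3:4  h4:5  h5:3  h6:0  h7:0 → peak 9
Task 4@3: h1:9  h2:6  h3:4  h4:5  h5:3  h6:3  h7:0 → peak 9
Task 4@4: h1:9  h2:6  h3:1  h4:5  h5:3  h6:3  h7:3 → peak 9
Best is Task 4@2, peak 9.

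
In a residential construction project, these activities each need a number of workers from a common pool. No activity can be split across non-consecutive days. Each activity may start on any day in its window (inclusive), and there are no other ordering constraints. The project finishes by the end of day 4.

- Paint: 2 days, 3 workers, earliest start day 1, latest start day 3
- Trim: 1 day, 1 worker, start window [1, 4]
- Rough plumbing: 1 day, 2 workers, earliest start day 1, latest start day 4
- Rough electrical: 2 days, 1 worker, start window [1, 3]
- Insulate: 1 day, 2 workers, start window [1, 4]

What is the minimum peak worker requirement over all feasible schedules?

Early-start (Paint@1, Trim@1, Rough plumbing@1, Rough electrical@1, Insulate@1) gives peak 9: d1:9  d2:4  d3:0  d4:0.
Shift Rough plumbing→3, Rough electrical→2, Insulate→4.
Schedule Paint@1, Trim@1, Rough plumbing@3, Rough electrical@2, Insulate@4: d1:4  d2:4  d3:3  d4:2 — peak 4.
Total worker-days = 13 over 4 days ⇒ peak ≥ ⌈13/4⌉ = 4, so 4 is optimal.

4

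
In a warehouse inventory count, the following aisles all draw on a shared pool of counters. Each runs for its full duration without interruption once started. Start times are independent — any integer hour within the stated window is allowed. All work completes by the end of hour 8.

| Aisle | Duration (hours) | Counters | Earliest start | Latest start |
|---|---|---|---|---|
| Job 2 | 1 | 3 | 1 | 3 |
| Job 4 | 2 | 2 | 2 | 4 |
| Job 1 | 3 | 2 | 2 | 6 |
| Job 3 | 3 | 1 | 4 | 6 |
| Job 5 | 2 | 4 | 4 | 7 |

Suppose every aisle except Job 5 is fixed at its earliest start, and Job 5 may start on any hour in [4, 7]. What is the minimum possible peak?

4

Job 5@4: h1:3  h2:4  h3:4  h4:7  h5:5  h6:1  h7:0  h8:0 → peak 7
Job 5@5: h1:3  h2:4  h3:4  h4:3  h5:5  h6:5  h7:0  h8:0 → peak 5
Job 5@6: h1:3  h2:4  h3:4  h4:3  h5:1  h6:5  h7:4  h8:0 → peak 5
Job 5@7: h1:3  h2:4  h3:4  h4:3  h5:1  h6:1  h7:4  h8:4 → peak 4
Best is Job 5@7, peak 4.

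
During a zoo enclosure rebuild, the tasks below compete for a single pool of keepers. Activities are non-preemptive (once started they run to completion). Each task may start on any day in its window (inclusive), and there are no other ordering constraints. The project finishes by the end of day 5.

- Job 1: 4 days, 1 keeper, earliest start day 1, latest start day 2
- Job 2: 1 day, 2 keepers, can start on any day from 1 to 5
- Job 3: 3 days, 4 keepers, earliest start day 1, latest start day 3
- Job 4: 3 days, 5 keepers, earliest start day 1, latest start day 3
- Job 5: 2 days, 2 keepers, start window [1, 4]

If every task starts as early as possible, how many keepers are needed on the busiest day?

Early-start schedule: Job 1@1, Job 2@1, Job 3@1, Job 4@1, Job 5@1.
Load per day: day 1: 14, day 2: 12, day 3: 10, day 4: 1, day 5: 0.
Peak is 14.

14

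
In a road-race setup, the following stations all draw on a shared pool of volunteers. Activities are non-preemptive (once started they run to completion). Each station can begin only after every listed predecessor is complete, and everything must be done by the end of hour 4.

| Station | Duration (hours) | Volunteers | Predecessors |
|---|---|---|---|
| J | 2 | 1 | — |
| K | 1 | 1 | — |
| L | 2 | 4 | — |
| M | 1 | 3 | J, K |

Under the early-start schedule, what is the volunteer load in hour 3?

3

At early start, hour 3 has: M.
Demand: 3 = 3.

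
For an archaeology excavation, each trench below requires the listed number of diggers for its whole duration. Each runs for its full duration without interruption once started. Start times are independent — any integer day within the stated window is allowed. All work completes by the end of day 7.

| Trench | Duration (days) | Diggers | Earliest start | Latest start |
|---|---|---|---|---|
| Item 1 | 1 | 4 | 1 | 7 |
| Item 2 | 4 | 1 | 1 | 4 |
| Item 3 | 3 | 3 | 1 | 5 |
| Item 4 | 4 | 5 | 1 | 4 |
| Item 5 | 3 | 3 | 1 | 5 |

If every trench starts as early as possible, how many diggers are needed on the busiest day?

Early-start schedule: Item 1@1, Item 2@1, Item 3@1, Item 4@1, Item 5@1.
Load per day: day 1: 16, day 2: 12, day 3: 12, day 4: 6, day 5: 0, day 6: 0, day 7: 0.
Peak is 16.

16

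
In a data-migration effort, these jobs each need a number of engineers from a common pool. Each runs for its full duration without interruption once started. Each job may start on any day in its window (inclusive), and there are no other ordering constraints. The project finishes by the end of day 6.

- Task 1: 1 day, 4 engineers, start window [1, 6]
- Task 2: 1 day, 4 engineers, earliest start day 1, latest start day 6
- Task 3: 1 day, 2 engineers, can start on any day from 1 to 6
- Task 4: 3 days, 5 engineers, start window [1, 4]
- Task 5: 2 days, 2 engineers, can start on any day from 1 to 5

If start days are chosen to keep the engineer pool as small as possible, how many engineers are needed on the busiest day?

6

Early-start (Task 1@1, Task 2@1, Task 3@1, Task 4@1, Task 5@1) gives peak 17: d1:17  d2:7  d3:5  d4:0  d5:0  d6:0.
Shift Task 2→2, Task 4→4, Task 5→2.
Schedule Task 1@1, Task 2@2, Task 3@1, Task 4@4, Task 5@2: d1:6  d2:6  d3:2  d4:5  d5:5  d6:5 — peak 6.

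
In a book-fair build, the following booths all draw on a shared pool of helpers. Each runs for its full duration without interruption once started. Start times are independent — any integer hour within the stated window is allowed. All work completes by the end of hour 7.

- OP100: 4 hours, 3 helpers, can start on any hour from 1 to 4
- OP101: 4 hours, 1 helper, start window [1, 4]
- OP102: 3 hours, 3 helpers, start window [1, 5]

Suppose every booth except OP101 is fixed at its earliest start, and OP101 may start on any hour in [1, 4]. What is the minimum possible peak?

6

OP101@1: h1:7  h2:7  h3:7  h4:4  h5:0  h6:0  h7:0 → peak 7
OP101@2: h1:6  h2:7  h3:7  h4:4  h5:1  h6:0  h7:0 → peak 7
OP101@3: h1:6  h2:6  h3:7  h4:4  h5:1  h6:1  h7:0 → peak 7
OP101@4: h1:6  h2:6  h3:6  h4:4  h5:1  h6:1  h7:1 → peak 6
Best is OP101@4, peak 6.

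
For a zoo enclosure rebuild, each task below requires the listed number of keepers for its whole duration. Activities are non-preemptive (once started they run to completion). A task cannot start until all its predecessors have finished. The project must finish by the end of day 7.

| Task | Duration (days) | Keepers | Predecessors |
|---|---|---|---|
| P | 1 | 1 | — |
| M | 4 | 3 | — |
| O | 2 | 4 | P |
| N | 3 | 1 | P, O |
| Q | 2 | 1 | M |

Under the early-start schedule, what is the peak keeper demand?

7

Early-start schedule: P@1, M@1, O@2, N@4, Q@5.
Load per day: day 1: 4, day 2: 7, day 3: 7, day 4: 4, day 5: 2, day 6: 2, day 7: 0.
Peak is 7.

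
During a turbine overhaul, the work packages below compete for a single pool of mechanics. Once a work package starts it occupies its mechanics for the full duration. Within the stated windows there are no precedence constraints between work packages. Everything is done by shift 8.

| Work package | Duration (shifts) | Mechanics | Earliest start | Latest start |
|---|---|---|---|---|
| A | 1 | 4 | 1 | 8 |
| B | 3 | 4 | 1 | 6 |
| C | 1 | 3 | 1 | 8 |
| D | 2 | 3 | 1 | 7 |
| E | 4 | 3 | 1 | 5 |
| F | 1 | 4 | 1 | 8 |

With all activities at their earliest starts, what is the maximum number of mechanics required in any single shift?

Early-start schedule: A@1, B@1, C@1, D@1, E@1, F@1.
Load per shift: shift 1: 21, shift 2: 10, shift 3: 7, shift 4: 3, shift 5: 0, shift 6: 0, shift 7: 0, shift 8: 0.
Peak is 21.

21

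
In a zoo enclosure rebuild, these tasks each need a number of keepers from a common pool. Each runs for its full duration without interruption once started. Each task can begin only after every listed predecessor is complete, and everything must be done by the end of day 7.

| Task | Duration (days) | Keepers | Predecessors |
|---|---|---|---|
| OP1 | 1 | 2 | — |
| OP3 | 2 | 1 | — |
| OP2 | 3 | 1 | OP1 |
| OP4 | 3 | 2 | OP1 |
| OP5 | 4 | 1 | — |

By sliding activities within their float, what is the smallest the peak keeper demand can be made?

3

Early-start (OP1@1, OP3@1, OP2@2, OP4@2, OP5@1) gives peak 5: d1:4  d2:5  d3:4  d4:4  d5:0  d6:0  d7:0.
Shift OP4→5, OP5→2.
Schedule OP1@1, OP3@1, OP2@2, OP4@5, OP5@2: d1:3  d2:3  d3:2  d4:2  d5:3  d6:2  d7:2 — peak 3.
Total keeper-days = 17 over 7 days ⇒ peak ≥ ⌈17/7⌉ = 3, so 3 is optimal.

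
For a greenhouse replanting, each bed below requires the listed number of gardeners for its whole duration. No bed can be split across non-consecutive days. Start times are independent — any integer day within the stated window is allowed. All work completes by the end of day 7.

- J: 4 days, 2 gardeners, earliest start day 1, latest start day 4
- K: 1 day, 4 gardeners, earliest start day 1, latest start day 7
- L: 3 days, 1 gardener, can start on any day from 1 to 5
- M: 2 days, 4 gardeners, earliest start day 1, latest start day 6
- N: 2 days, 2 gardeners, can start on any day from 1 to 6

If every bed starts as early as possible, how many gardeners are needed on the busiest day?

Early-start schedule: J@1, K@1, L@1, M@1, N@1.
Load per day: day 1: 13, day 2: 9, day 3: 3, day 4: 2, day 5: 0, day 6: 0, day 7: 0.
Peak is 13.

13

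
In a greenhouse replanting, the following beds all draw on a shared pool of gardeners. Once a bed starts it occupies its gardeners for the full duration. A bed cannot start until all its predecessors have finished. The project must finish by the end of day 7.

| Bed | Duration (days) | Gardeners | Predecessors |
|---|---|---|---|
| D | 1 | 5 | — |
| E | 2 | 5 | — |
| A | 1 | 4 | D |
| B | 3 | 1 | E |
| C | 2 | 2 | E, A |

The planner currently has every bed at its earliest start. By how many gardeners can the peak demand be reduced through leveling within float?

5

Early-start peak: d1:10  d2:9  d3:3  d4:3  d5:1  d6:0  d7:0 ⇒ 10.
Leveled (D@1, E@2, A@4, B@4, C@5): d1:5  d2:5  d3:5  d4:5  d5:3  d6:3  d7:0 ⇒ 5.
Reduction 10 − 5 = 5.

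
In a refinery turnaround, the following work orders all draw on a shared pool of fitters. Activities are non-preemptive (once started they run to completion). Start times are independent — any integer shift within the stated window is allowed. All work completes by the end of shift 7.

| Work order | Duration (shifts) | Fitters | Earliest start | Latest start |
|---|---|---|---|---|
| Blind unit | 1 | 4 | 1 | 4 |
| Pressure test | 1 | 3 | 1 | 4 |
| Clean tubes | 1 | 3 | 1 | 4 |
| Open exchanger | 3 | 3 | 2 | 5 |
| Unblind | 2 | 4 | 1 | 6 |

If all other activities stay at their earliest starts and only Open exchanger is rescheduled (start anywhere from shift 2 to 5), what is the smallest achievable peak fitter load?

Open exchanger@2: s1:14  s2:7  s3:3  s4:3  s5:0  s6:0  s7:0 → peak 14
Open exchanger@3: s1:14  s2:4  s3:3  s4:3  s5:3  s6:0  s7:0 → peak 14
Open exchanger@4: s1:14  s2:4  s3:0  s4:3  s5:3  s6:3  s7:0 → peak 14
Open exchanger@5: s1:14  s2:4  s3:0  s4:0  s5:3  s6:3  s7:3 → peak 14
Best is Open exchanger@2, peak 14.

14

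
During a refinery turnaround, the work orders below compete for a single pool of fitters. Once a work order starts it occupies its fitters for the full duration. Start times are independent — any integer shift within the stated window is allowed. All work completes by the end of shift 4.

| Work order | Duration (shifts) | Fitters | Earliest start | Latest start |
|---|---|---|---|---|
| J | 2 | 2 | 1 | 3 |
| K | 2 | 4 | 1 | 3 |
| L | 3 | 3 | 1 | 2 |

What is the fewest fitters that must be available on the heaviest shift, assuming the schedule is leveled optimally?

Early-start (J@1, K@1, L@1) gives peak 9: s1:9  s2:9  s3:3  s4:0.
Shift K→3.
Schedule J@1, K@3, L@1: s1:5  s2:5  s3:7  s4:4 — peak 7.
No arrangement of the 18 feasible schedules does better.

7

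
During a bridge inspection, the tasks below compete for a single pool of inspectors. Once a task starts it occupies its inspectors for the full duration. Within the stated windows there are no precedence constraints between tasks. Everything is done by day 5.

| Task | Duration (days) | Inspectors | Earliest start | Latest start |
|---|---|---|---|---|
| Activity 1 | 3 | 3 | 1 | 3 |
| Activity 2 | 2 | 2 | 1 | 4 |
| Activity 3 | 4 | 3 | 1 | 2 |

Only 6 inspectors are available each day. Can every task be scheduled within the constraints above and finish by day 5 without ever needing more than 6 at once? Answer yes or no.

yes

Schedule Activity 1@1, Activity 2@4, Activity 3@1: d1:6  d2:6  d3:6  d4:5  d5:2 — peak 6 ≤ 6.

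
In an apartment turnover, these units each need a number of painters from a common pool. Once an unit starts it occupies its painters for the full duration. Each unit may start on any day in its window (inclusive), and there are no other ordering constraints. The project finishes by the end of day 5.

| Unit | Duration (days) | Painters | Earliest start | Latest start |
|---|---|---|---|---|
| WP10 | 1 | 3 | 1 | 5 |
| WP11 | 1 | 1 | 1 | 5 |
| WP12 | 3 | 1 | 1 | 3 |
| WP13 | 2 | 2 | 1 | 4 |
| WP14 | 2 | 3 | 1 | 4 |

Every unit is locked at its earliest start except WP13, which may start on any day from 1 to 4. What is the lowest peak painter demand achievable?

8

WP13@1: d1:10  d2:6  d3:1  d4:0  d5:0 → peak 10
WP13@2: d1:8  d2:6  d3:3  d4:0  d5:0 → peak 8
WP13@3: d1:8  d2:4  d3:3  d4:2  d5:0 → peak 8
WP13@4: d1:8  d2:4  d3:1  d4:2  d5:2 → peak 8
Best is WP13@2, peak 8.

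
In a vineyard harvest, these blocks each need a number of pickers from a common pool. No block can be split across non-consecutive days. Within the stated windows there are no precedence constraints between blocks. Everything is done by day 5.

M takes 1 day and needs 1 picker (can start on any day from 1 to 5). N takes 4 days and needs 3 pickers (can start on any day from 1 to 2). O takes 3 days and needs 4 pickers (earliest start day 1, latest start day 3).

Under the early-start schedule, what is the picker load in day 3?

7

At early start, day 3 has: N, O.
Demand: 3 + 4 = 7.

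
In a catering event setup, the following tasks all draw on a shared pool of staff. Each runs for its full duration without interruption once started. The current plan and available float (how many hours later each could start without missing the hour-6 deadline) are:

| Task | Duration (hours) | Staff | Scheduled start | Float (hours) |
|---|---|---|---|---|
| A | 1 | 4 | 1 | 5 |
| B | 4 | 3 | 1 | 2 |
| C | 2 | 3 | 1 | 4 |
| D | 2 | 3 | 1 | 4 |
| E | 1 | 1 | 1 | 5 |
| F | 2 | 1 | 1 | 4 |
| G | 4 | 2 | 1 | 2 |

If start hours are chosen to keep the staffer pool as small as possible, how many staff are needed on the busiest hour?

8

Early-start (A@1, B@1, C@1, D@1, E@1, F@1, G@1) gives peak 17: h1:17  h2:12  h3:5  h4:5  h5:0  h6:0.
Shift C→2, D→4, F→5, G→2.
Schedule A@1, B@1, C@2, D@4, E@1, F@5, G@2: h1:8  h2:8  h3:8  h4:8  h5:6  h6:1 — peak 8.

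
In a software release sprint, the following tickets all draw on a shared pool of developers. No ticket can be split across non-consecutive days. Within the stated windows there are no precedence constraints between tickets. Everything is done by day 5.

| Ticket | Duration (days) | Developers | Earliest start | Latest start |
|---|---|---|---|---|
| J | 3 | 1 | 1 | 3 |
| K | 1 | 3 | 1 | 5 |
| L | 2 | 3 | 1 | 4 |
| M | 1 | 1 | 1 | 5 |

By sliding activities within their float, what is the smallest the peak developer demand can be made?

4

Early-start (J@1, K@1, L@1, M@1) gives peak 8: d1:8  d2:4  d3:1  d4:0  d5:0.
Shift L→2, M→4.
Schedule J@1, K@1, L@2, M@4: d1:4  d2:4  d3:4  d4:1  d5:0 — peak 4.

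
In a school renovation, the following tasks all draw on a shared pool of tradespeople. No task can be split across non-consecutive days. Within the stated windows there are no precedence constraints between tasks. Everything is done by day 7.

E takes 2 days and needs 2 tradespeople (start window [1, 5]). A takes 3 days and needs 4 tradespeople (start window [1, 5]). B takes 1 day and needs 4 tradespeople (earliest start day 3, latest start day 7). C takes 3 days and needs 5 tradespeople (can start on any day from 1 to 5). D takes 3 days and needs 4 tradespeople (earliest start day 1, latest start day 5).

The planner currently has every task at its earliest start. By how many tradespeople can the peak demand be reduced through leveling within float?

Early-start peak: d1:15  d2:15  d3:17  d4:0  d5:0  d6:0  d7:0 ⇒ 17.
Leveled (E@1, A@4, B@4, C@1, D@5): d1:7  d2:7  d3:5  d4:8  d5:8  d6:8  d7:4 ⇒ 8.
Reduction 17 − 8 = 9.

9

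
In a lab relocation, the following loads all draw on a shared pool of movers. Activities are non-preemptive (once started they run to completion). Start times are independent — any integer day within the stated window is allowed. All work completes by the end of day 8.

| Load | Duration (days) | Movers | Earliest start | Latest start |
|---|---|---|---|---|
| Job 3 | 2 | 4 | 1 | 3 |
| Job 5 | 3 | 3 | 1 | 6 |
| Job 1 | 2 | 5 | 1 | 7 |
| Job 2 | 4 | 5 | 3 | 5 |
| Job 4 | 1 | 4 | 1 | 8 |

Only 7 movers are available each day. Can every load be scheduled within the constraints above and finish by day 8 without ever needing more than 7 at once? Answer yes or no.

The minimum achievable peak is 8; 7 < 8, so no feasible schedule stays within the cap.

no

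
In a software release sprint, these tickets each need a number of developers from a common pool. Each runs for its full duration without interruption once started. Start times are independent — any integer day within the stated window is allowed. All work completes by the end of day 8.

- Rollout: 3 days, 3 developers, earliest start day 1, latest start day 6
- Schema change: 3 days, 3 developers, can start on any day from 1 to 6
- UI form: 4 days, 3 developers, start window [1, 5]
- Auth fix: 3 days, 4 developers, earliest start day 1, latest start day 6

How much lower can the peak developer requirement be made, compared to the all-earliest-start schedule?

6

Early-start peak: d1:13  d2:13  d3:13  d4:3  d5:0  d6:0  d7:0  d8:0 ⇒ 13.
Leveled (Rollout@1, Schema change@1, UI form@4, Auth fix@4): d1:6  d2:6  d3:6  d4:7  d5:7  d6:7  d7:3  d8:0 ⇒ 7.
Reduction 13 − 7 = 6.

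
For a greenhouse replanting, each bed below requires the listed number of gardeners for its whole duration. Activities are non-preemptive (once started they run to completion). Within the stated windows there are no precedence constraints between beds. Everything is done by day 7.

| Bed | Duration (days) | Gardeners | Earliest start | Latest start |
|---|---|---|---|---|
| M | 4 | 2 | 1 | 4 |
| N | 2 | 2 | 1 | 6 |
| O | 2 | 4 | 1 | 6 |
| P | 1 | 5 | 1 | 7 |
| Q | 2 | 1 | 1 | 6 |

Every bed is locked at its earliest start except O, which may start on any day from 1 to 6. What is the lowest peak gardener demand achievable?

O@1: d1:14  d2:9  d3:2  d4:2  d5:0  d6:0  d7:0 → peak 14
O@2: d1:10  d2:9  d3:6  d4:2  d5:0  d6:0  d7:0 → peak 10
O@3: d1:10  d2:5  d3:6  d4:6  d5:0  d6:0  d7:0 → peak 10
O@4: d1:10  d2:5  d3:2  d4:6  d5:4  d6:0  d7:0 → peak 10
O@5: d1:10  d2:5  d3:2  d4:2  d5:4  d6:4  d7:0 → peak 10
O@6: d1:10  d2:5  d3:2  d4:2  d5:0  d6:4  d7:4 → peak 10
Best is O@2, peak 10.

10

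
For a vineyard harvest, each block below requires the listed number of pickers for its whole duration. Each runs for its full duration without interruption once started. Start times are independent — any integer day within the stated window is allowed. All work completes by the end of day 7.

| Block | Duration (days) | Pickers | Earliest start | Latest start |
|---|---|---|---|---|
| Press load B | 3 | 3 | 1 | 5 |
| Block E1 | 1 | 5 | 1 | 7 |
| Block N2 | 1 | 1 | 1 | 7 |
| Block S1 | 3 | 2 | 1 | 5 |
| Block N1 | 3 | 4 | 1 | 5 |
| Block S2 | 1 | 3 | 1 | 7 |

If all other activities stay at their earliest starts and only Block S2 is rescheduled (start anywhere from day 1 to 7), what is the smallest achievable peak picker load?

15

Block S2@1: d1:18  d2:9  d3:9  d4:0  d5:0  d6:0  d7:0 → peak 18
Block S2@2: d1:15  d2:12  d3:9  d4:0  d5:0  d6:0  d7:0 → peak 15
Block S2@3: d1:15  d2:9  d3:12  d4:0  d5:0  d6:0  d7:0 → peak 15
Block S2@4: d1:15  d2:9  d3:9  d4:3  d5:0  d6:0  d7:0 → peak 15
Block S2@5: d1:15  d2:9  d3:9  d4:0  d5:3  d6:0  d7:0 → peak 15
Block S2@6: d1:15  d2:9  d3:9  d4:0  d5:0  d6:3  d7:0 → peak 15
Block S2@7: d1:15  d2:9  d3:9  d4:0  d5:0  d6:0  d7:3 → peak 15
Best is Block S2@2, peak 15.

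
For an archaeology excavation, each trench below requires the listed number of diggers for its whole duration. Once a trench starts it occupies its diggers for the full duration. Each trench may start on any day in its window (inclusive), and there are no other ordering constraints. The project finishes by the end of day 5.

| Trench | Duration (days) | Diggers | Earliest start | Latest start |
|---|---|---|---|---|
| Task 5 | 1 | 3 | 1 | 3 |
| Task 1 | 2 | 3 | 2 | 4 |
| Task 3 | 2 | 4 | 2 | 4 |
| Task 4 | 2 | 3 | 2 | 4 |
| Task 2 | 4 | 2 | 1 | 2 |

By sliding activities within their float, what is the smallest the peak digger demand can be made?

8

Early-start (Task 5@1, Task 1@2, Task 3@2, Task 4@2, Task 2@1) gives peak 12: d1:5  d2:12  d3:12  d4:2  d5:0.
Shift Task 3→4.
Schedule Task 5@1, Task 1@2, Task 3@4, Task 4@2, Task 2@1: d1:5  d2:8  d3:8  d4:6  d5:4 — peak 8.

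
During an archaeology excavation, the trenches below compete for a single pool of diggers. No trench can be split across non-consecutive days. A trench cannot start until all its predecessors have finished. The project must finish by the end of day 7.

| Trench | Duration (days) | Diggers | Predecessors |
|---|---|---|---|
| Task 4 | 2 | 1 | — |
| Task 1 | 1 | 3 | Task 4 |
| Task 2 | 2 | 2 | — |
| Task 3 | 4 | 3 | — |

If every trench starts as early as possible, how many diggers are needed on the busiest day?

6

Early-start schedule: Task 4@1, Task 1@3, Task 2@1, Task 3@1.
Load per day: day 1: 6, day 2: 6, day 3: 6, day 4: 3, day 5: 0, day 6: 0, day 7: 0.
Peak is 6.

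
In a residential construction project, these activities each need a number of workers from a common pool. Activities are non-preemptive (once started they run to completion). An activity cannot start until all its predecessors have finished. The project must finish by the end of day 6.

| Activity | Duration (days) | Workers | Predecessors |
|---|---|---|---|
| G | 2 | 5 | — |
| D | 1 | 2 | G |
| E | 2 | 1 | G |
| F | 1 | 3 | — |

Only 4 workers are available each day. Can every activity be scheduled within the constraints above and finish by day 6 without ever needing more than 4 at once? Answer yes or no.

The minimum achievable peak is 5; 4 < 5, so no feasible schedule stays within the cap.

no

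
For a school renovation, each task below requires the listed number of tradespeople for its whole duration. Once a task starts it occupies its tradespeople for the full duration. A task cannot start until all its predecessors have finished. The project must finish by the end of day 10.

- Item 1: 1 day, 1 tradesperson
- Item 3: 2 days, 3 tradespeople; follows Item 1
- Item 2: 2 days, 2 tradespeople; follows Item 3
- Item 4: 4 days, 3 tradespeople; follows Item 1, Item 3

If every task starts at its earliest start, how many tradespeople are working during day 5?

5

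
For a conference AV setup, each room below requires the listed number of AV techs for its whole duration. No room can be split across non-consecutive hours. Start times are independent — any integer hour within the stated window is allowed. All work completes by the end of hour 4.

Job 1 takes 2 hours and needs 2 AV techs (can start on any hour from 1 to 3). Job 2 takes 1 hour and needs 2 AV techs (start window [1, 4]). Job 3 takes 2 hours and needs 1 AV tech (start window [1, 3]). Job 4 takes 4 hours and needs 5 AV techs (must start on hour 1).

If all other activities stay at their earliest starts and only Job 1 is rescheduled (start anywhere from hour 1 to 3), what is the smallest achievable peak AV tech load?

Job 1@1: h1:10  h2:8  h3:5  h4:5 → peak 10
Job 1@2: h1:8  h2:8  h3:7  h4:5 → peak 8
Job 1@3: h1:8  h2:6  h3:7  h4:7 → peak 8
Best is Job 1@2, peak 8.

8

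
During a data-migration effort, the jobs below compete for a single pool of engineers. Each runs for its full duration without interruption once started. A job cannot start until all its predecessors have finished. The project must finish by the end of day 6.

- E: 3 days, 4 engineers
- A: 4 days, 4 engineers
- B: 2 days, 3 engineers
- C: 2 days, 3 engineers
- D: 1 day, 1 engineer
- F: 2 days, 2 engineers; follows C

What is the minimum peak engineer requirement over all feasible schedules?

Early-start (E@1, A@1, B@1, C@1, D@1, F@3) gives peak 15: d1:15  d2:14  d3:10  d4:6  d5:0  d6:0.
Shift A→3, B→4, F→4.
Schedule E@1, A@3, B@4, C@1, D@1, F@4: d1:8  d2:7  d3:8  d4:9  d5:9  d6:4 — peak 9.

9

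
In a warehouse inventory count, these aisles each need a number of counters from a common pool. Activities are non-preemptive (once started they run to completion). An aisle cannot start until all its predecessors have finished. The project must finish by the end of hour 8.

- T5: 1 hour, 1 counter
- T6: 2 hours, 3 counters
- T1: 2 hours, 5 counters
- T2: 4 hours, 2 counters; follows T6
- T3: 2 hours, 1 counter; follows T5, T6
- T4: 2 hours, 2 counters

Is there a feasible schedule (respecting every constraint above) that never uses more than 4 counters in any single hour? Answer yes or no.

no

The minimum achievable peak is 5; 4 < 5, so no feasible schedule stays within the cap.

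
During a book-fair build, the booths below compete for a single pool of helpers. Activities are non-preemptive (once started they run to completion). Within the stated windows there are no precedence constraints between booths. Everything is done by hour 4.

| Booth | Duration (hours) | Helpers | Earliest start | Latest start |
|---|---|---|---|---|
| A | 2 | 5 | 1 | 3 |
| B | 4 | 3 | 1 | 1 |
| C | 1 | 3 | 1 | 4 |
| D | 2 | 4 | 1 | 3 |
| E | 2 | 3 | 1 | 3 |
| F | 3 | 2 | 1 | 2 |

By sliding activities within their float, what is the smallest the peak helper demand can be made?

Early-start (A@1, B@1, C@1, D@1, E@1, F@1) gives peak 20: h1:20  h2:17  h3:5  h4:3.
Shift D→3, E→3, F→2.
Schedule A@1, B@1, C@1, D@3, E@3, F@2: h1:11  h2:10  h3:12  h4:12 — peak 12.
Total helper-hours = 45 over 4 hours ⇒ peak ≥ ⌈45/4⌉ = 12, so 12 is optimal.

12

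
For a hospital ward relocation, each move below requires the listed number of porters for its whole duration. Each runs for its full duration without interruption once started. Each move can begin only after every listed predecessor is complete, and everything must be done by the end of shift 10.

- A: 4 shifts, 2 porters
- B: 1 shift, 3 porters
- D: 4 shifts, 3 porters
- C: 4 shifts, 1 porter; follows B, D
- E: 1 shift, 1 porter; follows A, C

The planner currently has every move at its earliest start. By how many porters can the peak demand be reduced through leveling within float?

5

Early-start peak: s1:8  s2:5  s3:5  s4:5  s5:1  s6:1  s7:1  s8:1  s9:1  s10:0 ⇒ 8.
Leveled (A@6, B@1, D@2, C@6, E@10): s1:3  s2:3  s3:3  s4:3  s5:3  s6:3  s7:3  s8:3  s9:3  s10:1 ⇒ 3.
Reduction 8 − 3 = 5.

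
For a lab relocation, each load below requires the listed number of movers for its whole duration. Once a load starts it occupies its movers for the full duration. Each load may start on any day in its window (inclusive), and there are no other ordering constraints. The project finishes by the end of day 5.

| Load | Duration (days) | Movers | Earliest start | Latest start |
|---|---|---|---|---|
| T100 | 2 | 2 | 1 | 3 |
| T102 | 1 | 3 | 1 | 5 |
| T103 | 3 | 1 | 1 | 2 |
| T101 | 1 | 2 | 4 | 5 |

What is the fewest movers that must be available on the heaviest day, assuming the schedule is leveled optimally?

Early-start (T100@1, T102@1, T103@1, T101@4) gives peak 6: d1:6  d2:3  d3:1  d4:2  d5:0.
Shift T102→4, T101→5.
Schedule T100@1, T102@4, T103@1, T101@5: d1:3  d2:3  d3:1  d4:3  d5:2 — peak 3.
Total mover-days = 12 over 5 days ⇒ peak ≥ ⌈12/5⌉ = 3, so 3 is optimal.

3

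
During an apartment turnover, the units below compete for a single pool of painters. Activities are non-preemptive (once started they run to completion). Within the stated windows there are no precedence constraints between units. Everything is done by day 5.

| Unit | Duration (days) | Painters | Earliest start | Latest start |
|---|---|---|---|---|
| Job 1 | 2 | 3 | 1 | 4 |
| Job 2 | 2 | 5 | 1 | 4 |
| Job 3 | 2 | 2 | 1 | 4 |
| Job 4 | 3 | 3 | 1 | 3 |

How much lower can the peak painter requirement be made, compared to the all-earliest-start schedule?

6

Early-start peak: d1:13  d2:13  d3:3  d4:0  d5:0 ⇒ 13.
Leveled (Job 1@1, Job 2@4, Job 3@3, Job 4@1): d1:6  d2:6  d3:5  d4:7  d5:5 ⇒ 7.
Reduction 13 − 7 = 6.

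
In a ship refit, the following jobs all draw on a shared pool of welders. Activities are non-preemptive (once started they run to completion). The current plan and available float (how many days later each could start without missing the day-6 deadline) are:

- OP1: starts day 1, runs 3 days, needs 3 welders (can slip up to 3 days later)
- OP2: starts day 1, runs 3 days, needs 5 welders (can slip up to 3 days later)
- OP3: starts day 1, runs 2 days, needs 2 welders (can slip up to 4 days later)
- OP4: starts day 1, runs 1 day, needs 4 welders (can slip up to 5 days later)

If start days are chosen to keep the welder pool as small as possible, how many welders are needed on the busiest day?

Early-start (OP1@1, OP2@1, OP3@1, OP4@1) gives peak 14: d1:14  d2:10  d3:8  d4:0  d5:0  d6:0.
Shift OP2→4, OP4→3.
Schedule OP1@1, OP2@4, OP3@1, OP4@3: d1:5  d2:5  d3:7  d4:5  d5:5  d6:5 — peak 7.

7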